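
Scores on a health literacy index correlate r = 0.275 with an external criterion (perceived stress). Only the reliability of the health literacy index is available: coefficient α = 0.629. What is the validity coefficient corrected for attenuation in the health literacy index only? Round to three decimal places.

Single correction: r_c = r_obs / √r_xx = 0.275 / √0.629 = 0.275 / 0.7931 ≈ 0.347.

0.347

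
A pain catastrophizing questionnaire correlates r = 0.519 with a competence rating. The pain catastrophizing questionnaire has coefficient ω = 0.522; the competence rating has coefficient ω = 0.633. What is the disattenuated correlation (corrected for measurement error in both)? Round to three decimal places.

r_true = r_obs / √(r_xx · r_yy) = 0.519 / √(0.522 × 0.633) = 0.519 / √0.330426 = 0.519 / 0.5748 ≈ 0.903.

0.903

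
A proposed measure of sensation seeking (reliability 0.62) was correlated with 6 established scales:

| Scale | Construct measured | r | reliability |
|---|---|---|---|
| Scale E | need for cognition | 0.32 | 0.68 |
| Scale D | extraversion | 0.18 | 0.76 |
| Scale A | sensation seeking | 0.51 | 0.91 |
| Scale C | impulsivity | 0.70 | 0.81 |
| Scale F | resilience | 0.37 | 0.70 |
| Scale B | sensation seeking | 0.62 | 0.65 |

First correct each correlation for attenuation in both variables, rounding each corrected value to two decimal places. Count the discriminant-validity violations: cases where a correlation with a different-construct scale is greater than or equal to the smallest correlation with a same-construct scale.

Disattenuated r (r / √(r_scale · r_new)):
  Scale E (disc): 0.32 / √(0.68·0.62) = 0.49
  Scale D (disc): 0.18 / √(0.76·0.62) = 0.26
  Scale A (conv): 0.51 / √(0.91·0.62) = 0.68
  Scale C (disc): 0.70 / √(0.81·0.62) = 0.99
  Scale F (disc): 0.37 / √(0.70·0.62) = 0.56
  Scale B (conv): 0.62 / √(0.65·0.62) = 0.98
Smallest convergent = 0.68. Discriminant values: 0.49, 0.26, 0.99, 0.56; count ≥ 0.68 → 1.

1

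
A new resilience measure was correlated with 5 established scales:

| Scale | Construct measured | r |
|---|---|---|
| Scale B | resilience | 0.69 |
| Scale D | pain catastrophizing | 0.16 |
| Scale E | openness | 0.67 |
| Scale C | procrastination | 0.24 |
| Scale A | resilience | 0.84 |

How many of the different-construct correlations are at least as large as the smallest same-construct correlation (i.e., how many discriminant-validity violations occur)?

0

Convergent (same construct = resilience): Scale B, Scale A.
Smallest convergent = 0.69. Discriminant values: 0.16, 0.67, 0.24; count ≥ 0.69 → 0.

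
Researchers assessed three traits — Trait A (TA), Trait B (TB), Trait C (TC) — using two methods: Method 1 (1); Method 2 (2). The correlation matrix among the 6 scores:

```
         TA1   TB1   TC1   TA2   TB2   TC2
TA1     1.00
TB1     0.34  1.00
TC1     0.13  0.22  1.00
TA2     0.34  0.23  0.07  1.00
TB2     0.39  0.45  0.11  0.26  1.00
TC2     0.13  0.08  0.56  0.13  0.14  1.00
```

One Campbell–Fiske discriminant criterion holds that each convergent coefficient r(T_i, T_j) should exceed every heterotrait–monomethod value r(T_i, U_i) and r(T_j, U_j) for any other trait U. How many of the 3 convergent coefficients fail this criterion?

1

Checking each validity diagonal entry against its comparison values:
TA (methods 1·2): 0.34 vs {0.34, 0.26, 0.13, 0.13} → fail.
TB (methods 1·2): 0.45 vs {0.34, 0.26, 0.22, 0.14} → pass.
TC (methods 1·2): 0.56 vs {0.13, 0.13, 0.22, 0.14} → pass.
1 of 3 fail.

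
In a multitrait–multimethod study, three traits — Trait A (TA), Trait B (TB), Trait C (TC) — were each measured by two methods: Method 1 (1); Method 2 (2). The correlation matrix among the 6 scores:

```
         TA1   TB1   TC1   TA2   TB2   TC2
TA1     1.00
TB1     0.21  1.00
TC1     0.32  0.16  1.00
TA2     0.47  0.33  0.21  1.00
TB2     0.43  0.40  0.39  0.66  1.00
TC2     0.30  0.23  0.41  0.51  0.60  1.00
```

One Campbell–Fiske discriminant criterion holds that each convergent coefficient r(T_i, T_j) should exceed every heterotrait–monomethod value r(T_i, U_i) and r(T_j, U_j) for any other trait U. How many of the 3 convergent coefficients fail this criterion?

3

Convergent coefficients and their comparison sets:
TA (methods 1·2): 0.47 vs {0.21, 0.66, 0.32, 0.51} → fail.
TB (methods 1·2): 0.40 vs {0.21, 0.66, 0.16, 0.60} → fail.
TC (methods 1·2): 0.41 vs {0.32, 0.51, 0.16, 0.60} → fail.
3 of 3 fail.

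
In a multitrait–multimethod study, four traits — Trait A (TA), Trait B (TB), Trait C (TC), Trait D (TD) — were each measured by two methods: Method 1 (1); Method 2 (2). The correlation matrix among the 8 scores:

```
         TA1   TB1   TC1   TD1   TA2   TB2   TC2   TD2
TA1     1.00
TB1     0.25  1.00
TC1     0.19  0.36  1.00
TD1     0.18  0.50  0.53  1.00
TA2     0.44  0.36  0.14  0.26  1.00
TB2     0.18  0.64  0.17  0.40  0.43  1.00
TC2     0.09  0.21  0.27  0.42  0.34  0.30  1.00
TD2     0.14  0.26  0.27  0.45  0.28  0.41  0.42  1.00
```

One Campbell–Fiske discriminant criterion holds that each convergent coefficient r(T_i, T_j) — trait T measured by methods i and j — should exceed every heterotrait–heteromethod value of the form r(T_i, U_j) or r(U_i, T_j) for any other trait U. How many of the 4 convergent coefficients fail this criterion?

Each convergent coefficient versus the relevant comparison correlations:
TA (methods 1·2): 0.44 vs {0.18, 0.36, 0.09, 0.14, 0.14, 0.26} → pass.
TB (methods 1·2): 0.64 vs {0.36, 0.18, 0.21, 0.17, 0.26, 0.40} → pass.
TC (methods 1·2): 0.27 vs {0.14, 0.09, 0.17, 0.21, 0.27, 0.42} → fail.
TD (methods 1·2): 0.45 vs {0.26, 0.14, 0.40, 0.26, 0.42, 0.27} → pass.
1 of 4 fail.

1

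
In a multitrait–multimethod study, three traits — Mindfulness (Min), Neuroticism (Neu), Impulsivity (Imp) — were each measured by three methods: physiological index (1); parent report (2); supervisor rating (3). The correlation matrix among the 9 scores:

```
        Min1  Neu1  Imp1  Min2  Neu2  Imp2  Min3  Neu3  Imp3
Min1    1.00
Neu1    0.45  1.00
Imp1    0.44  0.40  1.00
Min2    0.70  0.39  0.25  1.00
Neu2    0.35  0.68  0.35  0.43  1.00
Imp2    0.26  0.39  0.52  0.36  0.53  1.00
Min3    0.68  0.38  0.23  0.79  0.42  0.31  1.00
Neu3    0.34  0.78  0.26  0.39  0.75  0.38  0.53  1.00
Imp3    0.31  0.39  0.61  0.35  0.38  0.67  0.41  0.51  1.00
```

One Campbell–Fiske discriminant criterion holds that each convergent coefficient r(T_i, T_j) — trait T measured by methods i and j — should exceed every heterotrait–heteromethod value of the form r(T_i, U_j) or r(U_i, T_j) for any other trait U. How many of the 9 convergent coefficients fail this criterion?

Convergent coefficients and their comparison sets:
Min (methods 1·2): 0.70 vs {0.35, 0.39, 0.26, 0.25} → pass.
Min (methods 1·3): 0.68 vs {0.34, 0.38, 0.31, 0.23} → pass.
Min (methods 2·3): 0.79 vs {0.39, 0.42, 0.35, 0.31} → pass.
Neu (methods 1·2): 0.68 vs {0.39, 0.35, 0.39, 0.35} → pass.
Neu (methods 1·3): 0.78 vs {0.38, 0.34, 0.39, 0.26} → pass.
Neu (methods 2·3): 0.75 vs {0.42, 0.39, 0.38, 0.38} → pass.
Imp (methods 1·2): 0.52 vs {0.25, 0.26, 0.35, 0.39} → pass.
Imp (methods 1·3): 0.61 vs {0.23, 0.31, 0.26, 0.39} → pass.
Imp (methods 2·3): 0.67 vs {0.31, 0.35, 0.38, 0.38} → pass.
0 of 9 fail.

0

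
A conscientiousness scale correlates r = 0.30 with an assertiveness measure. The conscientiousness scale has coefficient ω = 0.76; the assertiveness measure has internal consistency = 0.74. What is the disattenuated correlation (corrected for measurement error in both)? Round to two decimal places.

r_true = r_obs / √(r_xx · r_yy) = 0.30 / √(0.76 × 0.74) = 0.30 / √0.5624 = 0.30 / 0.7499 ≈ 0.40.

0.40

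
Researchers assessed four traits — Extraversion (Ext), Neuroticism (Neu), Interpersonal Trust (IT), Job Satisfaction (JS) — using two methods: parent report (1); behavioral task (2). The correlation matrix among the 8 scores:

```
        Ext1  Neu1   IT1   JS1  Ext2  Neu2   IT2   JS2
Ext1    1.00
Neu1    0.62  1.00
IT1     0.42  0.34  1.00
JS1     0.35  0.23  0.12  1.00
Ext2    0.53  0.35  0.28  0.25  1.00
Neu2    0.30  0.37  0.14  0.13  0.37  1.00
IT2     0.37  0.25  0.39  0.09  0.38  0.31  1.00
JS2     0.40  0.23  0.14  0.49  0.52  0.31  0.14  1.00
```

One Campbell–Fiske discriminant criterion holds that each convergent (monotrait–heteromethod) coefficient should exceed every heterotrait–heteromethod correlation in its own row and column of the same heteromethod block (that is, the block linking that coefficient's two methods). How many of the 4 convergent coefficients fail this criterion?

0

Each convergent coefficient versus the relevant comparison correlations:
Ext (methods 1·2): 0.53 vs {0.30, 0.35, 0.37, 0.28, 0.40, 0.25} → pass.
Neu (methods 1·2): 0.37 vs {0.35, 0.30, 0.25, 0.14, 0.23, 0.13} → pass.
IT (methods 1·2): 0.39 vs {0.28, 0.37, 0.14, 0.25, 0.14, 0.09} → pass.
JS (methods 1·2): 0.49 vs {0.25, 0.40, 0.13, 0.23, 0.09, 0.14} → pass.
0 of 4 fail.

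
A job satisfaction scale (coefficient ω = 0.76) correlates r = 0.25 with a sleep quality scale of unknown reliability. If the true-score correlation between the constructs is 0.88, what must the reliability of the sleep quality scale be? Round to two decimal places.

0.11

r_true = r_obs / √(r_xx · r_yy) ⇒ 0.88 = 0.25 / √(0.76 · r_yy).
√(0.76 · r_yy) = 0.25 / 0.88 = 0.2841; 0.76 · r_yy = 0.0807; r_yy = 0.0807 / 0.76 ≈ 0.11.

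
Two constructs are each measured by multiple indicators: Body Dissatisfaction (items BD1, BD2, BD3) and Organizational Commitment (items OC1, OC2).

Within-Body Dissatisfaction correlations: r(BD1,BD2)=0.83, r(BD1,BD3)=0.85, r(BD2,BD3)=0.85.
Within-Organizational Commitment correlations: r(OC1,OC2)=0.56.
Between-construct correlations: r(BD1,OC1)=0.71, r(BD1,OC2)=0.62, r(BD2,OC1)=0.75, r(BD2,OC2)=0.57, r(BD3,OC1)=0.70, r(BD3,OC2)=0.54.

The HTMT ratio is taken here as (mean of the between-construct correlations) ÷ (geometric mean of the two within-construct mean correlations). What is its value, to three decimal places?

Between-construct mean = 3.89/6 = 0.6483.
Mean within-BD = 2.53/3 = 0.8433; mean within-OC = 0.56/1 = 0.5600.
Geometric mean = √(0.8433 × 0.5600) = 0.6872.
HTMT = 0.6483 / 0.6872 = 0.943.

0.943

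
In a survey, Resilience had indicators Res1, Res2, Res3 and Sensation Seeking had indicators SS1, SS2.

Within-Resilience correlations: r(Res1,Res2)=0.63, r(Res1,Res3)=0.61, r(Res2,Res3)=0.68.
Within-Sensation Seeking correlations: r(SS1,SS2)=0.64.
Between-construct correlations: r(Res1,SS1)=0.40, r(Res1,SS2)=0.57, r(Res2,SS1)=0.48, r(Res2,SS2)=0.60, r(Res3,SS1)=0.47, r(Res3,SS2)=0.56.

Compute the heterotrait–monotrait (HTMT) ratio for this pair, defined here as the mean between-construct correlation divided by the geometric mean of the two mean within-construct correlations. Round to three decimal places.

0.802

Between-construct mean = 3.08/6 = 0.5133.
Mean within-Res = 1.92/3 = 0.6400; mean within-SS = 0.64/1 = 0.6400.
Geometric mean = √(0.6400 × 0.6400) = 0.6400.
HTMT = 0.5133 / 0.6400 = 0.802.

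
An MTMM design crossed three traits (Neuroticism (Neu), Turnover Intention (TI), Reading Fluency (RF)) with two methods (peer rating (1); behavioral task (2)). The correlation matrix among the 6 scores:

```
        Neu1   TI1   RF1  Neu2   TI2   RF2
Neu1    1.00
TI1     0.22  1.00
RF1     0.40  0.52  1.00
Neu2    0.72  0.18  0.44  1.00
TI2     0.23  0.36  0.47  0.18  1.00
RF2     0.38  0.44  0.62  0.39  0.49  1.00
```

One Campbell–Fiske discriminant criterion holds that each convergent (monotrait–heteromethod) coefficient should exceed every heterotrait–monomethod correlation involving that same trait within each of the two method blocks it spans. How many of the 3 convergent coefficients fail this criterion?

1

Convergent coefficients and their comparison sets:
Neu (methods 1·2): 0.72 vs {0.22, 0.18, 0.40, 0.39} → pass.
TI (methods 1·2): 0.36 vs {0.22, 0.18, 0.52, 0.49} → fail.
RF (methods 1·2): 0.62 vs {0.40, 0.39, 0.52, 0.49} → pass.
1 of 3 fail.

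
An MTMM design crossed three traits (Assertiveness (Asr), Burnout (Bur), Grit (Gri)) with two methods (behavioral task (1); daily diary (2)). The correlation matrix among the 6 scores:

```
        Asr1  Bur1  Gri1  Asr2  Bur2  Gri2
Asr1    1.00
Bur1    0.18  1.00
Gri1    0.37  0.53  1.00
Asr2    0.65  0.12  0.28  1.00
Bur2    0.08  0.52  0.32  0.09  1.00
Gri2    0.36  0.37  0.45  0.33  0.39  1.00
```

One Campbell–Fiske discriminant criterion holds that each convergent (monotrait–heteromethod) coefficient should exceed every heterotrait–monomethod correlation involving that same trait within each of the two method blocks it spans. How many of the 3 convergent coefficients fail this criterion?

Convergent coefficients and their comparison sets:
Asr (methods 1·2): 0.65 vs {0.18, 0.09, 0.37, 0.33} → pass.
Bur (methods 1·2): 0.52 vs {0.18, 0.09, 0.53, 0.39} → fail.
Gri (methods 1·2): 0.45 vs {0.37, 0.33, 0.53, 0.39} → fail.
2 of 3 fail.

2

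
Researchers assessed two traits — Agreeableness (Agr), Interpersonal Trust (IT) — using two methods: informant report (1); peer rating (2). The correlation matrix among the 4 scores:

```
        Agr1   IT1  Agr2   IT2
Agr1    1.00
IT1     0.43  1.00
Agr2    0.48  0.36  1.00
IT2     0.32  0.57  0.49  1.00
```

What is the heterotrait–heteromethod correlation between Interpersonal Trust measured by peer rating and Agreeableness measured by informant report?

0.32

Different traits and methods: r(IT2, Agr1) = 0.32.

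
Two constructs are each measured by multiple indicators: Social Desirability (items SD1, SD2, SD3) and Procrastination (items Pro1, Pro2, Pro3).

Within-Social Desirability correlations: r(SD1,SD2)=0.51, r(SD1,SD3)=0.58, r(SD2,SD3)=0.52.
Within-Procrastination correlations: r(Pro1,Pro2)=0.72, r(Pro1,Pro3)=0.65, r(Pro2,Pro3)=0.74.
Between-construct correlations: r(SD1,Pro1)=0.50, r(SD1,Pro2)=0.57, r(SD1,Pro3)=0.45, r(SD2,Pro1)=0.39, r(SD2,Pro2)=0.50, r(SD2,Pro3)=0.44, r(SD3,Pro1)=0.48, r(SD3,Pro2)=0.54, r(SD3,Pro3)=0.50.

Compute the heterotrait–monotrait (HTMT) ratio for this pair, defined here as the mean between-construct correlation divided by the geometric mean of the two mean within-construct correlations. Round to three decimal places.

0.790

Between-construct mean = 4.37/9 = 0.4856.
Mean within-SD = 1.61/3 = 0.5367; mean within-Pro = 2.11/3 = 0.7033.
Geometric mean = √(0.5367 × 0.7033) = 0.6144.
HTMT = 0.4856 / 0.6144 = 0.790.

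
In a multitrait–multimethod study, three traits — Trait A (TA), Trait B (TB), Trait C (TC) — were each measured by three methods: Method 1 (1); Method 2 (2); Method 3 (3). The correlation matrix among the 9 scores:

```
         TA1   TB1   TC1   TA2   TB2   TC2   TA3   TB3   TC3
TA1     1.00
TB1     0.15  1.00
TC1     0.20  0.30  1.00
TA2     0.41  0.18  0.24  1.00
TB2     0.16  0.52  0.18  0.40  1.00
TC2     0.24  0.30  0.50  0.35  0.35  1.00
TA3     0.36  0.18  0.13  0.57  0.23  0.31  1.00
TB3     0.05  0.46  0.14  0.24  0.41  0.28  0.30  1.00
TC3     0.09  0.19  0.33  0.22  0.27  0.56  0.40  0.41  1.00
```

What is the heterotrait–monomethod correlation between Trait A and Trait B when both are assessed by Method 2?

Different traits, same method: r(TA2, TB2) = 0.40.

0.40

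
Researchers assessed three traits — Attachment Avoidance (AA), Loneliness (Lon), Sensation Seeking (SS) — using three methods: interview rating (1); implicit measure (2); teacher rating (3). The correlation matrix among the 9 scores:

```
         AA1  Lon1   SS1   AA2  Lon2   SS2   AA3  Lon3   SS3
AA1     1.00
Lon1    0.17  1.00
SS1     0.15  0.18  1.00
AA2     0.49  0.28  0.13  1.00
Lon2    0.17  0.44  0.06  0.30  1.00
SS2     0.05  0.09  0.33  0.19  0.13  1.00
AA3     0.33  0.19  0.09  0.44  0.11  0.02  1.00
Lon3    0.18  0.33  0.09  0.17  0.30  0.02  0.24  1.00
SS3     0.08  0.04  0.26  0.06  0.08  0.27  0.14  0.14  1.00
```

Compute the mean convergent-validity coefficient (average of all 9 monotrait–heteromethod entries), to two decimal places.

0.35

Convergent values: 0.49, 0.33, 0.44, 0.44, 0.33, 0.30, 0.33, 0.26, 0.27; mean = 3.19/9 = 0.35.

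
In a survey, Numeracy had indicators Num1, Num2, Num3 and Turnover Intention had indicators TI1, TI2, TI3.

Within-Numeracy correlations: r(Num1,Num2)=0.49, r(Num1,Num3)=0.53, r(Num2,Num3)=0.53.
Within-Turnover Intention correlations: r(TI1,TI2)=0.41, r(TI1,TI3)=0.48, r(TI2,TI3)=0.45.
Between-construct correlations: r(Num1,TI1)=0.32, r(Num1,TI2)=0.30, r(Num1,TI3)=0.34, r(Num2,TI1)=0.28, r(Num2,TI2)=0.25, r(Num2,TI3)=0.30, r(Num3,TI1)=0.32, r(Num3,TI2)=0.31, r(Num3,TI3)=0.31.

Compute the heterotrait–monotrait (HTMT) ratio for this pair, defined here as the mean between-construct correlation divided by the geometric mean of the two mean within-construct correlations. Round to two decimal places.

Between-construct mean = 2.73/9 = 0.3033.
Mean within-Num = 1.55/3 = 0.5167; mean within-TI = 1.34/3 = 0.4467.
Geometric mean = √(0.5167 × 0.4467) = 0.4804.
HTMT = 0.3033 / 0.4804 = 0.63.

0.63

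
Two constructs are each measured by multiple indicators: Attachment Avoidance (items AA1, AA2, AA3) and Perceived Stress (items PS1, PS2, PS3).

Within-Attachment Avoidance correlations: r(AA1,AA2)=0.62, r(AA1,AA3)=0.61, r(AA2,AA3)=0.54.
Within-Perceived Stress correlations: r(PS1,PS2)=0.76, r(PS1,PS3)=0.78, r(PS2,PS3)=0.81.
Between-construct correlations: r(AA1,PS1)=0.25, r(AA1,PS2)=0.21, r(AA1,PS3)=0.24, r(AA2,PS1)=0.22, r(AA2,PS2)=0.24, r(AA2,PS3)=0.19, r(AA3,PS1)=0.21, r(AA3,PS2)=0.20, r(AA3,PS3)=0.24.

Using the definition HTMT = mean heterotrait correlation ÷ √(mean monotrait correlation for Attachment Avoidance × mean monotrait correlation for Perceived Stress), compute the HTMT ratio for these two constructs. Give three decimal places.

Mean heterotrait r = 2.00/9 = 0.2222.
Mean within-AA = 1.77/3 = 0.5900; mean within-PS = 2.35/3 = 0.7833.
Geometric mean = √(0.5900 × 0.7833) = 0.6798.
HTMT = 0.2222 / 0.6798 = 0.327.

0.327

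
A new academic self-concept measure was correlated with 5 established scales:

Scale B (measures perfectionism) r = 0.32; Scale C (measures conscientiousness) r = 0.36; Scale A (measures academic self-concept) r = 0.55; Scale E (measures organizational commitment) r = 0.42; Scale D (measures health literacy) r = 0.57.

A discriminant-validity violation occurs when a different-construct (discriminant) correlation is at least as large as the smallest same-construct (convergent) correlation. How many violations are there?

1

Convergent (same construct = academic self-concept): Scale A.
Smallest convergent = 0.55. Discriminant values: 0.32, 0.36, 0.42, 0.57; count ≥ 0.55 → 1.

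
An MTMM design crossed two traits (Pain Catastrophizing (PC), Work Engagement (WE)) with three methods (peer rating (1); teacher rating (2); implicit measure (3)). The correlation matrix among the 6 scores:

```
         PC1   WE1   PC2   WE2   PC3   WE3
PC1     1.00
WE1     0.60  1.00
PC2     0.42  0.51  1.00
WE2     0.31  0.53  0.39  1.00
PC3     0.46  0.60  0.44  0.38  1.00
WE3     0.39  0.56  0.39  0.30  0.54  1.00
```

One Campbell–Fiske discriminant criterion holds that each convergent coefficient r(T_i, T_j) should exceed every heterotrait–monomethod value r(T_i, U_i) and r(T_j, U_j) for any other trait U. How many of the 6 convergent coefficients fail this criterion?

6

Convergent coefficients and their comparison sets:
PC (methods 1·2): 0.42 vs {0.60, 0.39} → fail.
PC (methods 1·3): 0.46 vs {0.60, 0.54} → fail.
PC (methods 2·3): 0.44 vs {0.39, 0.54} → fail.
WE (methods 1·2): 0.53 vs {0.60, 0.39} → fail.
WE (methods 1·3): 0.56 vs {0.60, 0.54} → fail.
WE (methods 2·3): 0.30 vs {0.39, 0.54} → fail.
6 of 6 fail.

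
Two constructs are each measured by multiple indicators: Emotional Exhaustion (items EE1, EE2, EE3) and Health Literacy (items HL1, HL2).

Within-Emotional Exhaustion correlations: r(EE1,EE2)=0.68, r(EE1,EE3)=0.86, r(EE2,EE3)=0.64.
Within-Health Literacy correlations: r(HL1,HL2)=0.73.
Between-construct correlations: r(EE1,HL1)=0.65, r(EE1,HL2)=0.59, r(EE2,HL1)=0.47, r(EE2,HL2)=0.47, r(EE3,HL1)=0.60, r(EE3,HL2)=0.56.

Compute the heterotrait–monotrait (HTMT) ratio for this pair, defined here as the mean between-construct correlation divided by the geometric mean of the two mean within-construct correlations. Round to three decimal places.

0.764

Mean heterotrait r = 3.34/6 = 0.5567.
Mean within-EE = 2.18/3 = 0.7267; mean within-HL = 0.73/1 = 0.7300.
Geometric mean = √(0.7267 × 0.7300) = 0.7283.
HTMT = 0.5567 / 0.7283 = 0.764.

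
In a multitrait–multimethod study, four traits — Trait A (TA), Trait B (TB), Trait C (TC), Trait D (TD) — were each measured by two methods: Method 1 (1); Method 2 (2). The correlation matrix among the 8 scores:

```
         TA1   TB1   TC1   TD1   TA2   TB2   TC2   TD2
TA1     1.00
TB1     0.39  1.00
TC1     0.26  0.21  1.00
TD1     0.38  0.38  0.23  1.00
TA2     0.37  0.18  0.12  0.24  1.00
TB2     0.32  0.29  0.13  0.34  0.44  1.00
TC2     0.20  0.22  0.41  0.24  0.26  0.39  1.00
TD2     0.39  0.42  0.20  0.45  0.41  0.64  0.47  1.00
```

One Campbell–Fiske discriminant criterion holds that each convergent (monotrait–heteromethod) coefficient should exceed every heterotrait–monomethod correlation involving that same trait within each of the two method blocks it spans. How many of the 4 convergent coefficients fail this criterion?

4

Convergent coefficients and their comparison sets:
TA (methods 1·2): 0.37 vs {0.39, 0.44, 0.26, 0.26, 0.38, 0.41} → fail.
TB (methods 1·2): 0.29 vs {0.39, 0.44, 0.21, 0.39, 0.38, 0.64} → fail.
TC (methods 1·2): 0.41 vs {0.26, 0.26, 0.21, 0.39, 0.23, 0.47} → fail.
TD (methods 1·2): 0.45 vs {0.38, 0.41, 0.38, 0.64, 0.23, 0.47} → fail.
4 of 4 fail.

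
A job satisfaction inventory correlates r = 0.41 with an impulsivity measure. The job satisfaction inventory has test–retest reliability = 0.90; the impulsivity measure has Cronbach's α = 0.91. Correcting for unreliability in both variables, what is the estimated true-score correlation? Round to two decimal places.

0.45

r_true = r_obs / √(r_xx · r_yy) = 0.41 / √(0.90 × 0.91) = 0.41 / √0.8190 = 0.41 / 0.9050 ≈ 0.45.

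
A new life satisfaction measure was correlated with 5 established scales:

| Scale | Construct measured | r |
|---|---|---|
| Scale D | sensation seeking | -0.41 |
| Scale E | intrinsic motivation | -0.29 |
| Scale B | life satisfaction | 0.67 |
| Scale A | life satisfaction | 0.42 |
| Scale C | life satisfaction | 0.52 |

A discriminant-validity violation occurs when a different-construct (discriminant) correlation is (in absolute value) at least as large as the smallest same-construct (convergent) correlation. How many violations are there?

0

Convergent (same construct = life satisfaction): Scale B, Scale A, Scale C.
Smallest convergent = 0.42. Discriminant |r|: 0.41, 0.29; count ≥ 0.42 → 0.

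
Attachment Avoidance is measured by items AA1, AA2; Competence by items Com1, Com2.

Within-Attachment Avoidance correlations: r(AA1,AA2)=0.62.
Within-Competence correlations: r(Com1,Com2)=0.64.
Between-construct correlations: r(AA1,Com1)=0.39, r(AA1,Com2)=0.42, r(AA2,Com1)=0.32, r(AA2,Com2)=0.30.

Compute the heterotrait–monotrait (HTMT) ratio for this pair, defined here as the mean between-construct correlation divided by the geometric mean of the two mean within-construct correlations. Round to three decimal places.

0.568

Mean between = 1.43/4 = 0.3575.
Mean within-AA = 0.62/1 = 0.6200; mean within-Com = 0.64/1 = 0.6400.
Geometric mean = √(0.6200 × 0.6400) = 0.6299.
HTMT = 0.3575 / 0.6299 = 0.568.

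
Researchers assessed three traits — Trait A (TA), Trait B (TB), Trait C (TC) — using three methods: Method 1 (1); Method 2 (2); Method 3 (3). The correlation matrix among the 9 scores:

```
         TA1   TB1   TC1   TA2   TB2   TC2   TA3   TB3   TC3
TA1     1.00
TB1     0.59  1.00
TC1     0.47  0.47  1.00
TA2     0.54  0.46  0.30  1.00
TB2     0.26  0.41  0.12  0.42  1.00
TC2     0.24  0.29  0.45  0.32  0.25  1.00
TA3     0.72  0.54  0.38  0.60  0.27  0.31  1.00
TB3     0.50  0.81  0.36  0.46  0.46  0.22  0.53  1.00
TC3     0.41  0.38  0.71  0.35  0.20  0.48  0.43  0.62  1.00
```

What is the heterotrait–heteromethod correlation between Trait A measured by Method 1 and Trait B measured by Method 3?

0.50

Different traits and methods: r(TA1, TB3) = 0.50.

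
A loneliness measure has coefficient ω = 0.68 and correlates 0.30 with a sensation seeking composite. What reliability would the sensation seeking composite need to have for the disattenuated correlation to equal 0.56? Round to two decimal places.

r_true = r_obs / √(r_xx · r_yy) ⇒ 0.56 = 0.30 / √(0.68 · r_yy).
√(0.68 · r_yy) = 0.30 / 0.56 = 0.5357; 0.68 · r_yy = 0.2870; r_yy = 0.2870 / 0.68 ≈ 0.42.

0.42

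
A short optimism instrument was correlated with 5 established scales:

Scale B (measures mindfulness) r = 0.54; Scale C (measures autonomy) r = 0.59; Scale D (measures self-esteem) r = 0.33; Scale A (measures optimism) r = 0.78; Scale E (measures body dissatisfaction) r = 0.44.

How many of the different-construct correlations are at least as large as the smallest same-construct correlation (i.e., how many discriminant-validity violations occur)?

0

Convergent (same construct = optimism): Scale A.
Smallest convergent = 0.78. Discriminant values: 0.54, 0.59, 0.33, 0.44; count ≥ 0.78 → 0.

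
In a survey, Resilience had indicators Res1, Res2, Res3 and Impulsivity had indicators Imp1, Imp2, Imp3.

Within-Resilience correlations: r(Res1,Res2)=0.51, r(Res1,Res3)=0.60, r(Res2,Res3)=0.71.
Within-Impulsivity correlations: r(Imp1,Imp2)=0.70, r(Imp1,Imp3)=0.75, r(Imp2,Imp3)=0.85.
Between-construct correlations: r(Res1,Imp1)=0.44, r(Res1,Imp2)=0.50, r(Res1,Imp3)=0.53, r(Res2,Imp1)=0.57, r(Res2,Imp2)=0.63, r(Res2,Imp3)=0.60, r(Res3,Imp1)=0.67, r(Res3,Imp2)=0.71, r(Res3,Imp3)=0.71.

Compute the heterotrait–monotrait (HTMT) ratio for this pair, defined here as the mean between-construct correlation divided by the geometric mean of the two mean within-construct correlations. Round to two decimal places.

0.87

Mean heterotrait r = 5.36/9 = 0.5956.
Mean within-Res = 1.82/3 = 0.6067; mean within-Imp = 2.30/3 = 0.7667.
Geometric mean = √(0.6067 × 0.7667) = 0.6820.
HTMT = 0.5956 / 0.6820 = 0.87.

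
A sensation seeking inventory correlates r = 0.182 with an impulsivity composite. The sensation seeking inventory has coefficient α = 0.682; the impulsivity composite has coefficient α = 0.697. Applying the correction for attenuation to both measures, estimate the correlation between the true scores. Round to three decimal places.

0.264

r_true = r_obs / √(r_xx · r_yy) = 0.182 / √(0.682 × 0.697) = 0.182 / √0.475354 = 0.182 / 0.6895 ≈ 0.264.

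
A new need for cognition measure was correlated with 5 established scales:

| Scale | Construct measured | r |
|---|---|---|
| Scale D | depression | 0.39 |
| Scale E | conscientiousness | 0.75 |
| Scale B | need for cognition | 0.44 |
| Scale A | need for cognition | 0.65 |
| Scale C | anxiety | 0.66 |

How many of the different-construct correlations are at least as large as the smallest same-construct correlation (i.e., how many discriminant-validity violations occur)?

2

Convergent (same construct = need for cognition): Scale B, Scale A.
Smallest convergent = 0.44. Discriminant values: 0.39, 0.75, 0.66; count ≥ 0.44 → 2.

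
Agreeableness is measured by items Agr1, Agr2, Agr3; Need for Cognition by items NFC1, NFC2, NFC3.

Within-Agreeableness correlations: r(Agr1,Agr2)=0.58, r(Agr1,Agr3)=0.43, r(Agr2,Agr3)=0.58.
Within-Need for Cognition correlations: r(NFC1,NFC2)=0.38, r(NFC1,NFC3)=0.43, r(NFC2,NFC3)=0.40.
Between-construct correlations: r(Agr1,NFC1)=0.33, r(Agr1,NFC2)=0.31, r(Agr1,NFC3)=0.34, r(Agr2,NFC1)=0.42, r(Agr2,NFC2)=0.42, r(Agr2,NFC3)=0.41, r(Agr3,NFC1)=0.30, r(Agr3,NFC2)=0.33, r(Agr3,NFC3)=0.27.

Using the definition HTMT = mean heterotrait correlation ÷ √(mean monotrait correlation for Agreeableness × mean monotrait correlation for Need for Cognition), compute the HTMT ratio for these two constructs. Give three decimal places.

0.752

Mean between = 3.13/9 = 0.3478.
Mean within-Agr = 1.59/3 = 0.5300; mean within-NFC = 1.21/3 = 0.4033.
Geometric mean = √(0.5300 × 0.4033) = 0.4623.
HTMT = 0.3478 / 0.4623 = 0.752.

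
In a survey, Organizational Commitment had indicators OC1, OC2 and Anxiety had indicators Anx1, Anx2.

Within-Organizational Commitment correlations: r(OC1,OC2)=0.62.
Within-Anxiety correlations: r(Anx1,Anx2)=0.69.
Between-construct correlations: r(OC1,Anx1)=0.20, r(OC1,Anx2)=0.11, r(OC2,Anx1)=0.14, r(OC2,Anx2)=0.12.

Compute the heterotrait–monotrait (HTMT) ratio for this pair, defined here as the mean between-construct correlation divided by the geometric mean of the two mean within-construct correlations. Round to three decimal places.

0.218

Mean between = 0.57/4 = 0.1425.
Mean within-OC = 0.62/1 = 0.6200; mean within-Anx = 0.69/1 = 0.6900.
Geometric mean = √(0.6200 × 0.6900) = 0.6541.
HTMT = 0.1425 / 0.6541 = 0.218.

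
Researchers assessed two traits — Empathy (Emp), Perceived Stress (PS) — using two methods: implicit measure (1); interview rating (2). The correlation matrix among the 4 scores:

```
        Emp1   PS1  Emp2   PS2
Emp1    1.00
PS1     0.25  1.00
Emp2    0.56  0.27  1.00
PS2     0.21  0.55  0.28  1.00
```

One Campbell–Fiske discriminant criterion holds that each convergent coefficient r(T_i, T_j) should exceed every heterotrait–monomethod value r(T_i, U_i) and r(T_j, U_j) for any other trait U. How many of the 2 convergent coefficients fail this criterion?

Convergent coefficients and their comparison sets:
Emp (methods 1·2): 0.56 vs {0.25, 0.28} → pass.
PS (methods 1·2): 0.55 vs {0.25, 0.28} → pass.
0 of 2 fail.

0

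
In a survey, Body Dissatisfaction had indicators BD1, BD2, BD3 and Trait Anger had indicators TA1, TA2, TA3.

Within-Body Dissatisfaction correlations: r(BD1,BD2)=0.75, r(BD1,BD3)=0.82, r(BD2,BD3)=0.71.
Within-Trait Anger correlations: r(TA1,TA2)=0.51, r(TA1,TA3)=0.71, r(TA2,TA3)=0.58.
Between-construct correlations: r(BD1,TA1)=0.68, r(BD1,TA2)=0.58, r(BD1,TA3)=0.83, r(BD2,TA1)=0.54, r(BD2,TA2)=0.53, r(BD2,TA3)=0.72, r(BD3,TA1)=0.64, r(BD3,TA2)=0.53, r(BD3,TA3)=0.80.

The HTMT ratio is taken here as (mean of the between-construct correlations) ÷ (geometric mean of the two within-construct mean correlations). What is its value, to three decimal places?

0.963

Between-construct mean = 5.85/9 = 0.6500.
Mean within-BD = 2.28/3 = 0.7600; mean within-TA = 1.80/3 = 0.6000.
Geometric mean = √(0.7600 × 0.6000) = 0.6753.
HTMT = 0.6500 / 0.6753 = 0.963.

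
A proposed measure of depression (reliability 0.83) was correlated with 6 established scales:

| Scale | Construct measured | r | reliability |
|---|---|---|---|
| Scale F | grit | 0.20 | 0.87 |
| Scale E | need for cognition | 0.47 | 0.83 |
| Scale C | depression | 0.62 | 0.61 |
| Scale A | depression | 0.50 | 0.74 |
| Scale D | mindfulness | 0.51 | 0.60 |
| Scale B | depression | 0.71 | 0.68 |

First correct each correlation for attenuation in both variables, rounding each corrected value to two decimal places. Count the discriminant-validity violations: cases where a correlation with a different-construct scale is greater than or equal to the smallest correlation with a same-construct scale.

Disattenuated r (r / √(r_scale · r_new)):
  Scale F (disc): 0.20 / √(0.87·0.83) = 0.24
  Scale E (disc): 0.47 / √(0.83·0.83) = 0.57
  Scale C (conv): 0.62 / √(0.61·0.83) = 0.87
  Scale A (conv): 0.50 / √(0.74·0.83) = 0.64
  Scale D (disc): 0.51 / √(0.60·0.83) = 0.72
  Scale B (conv): 0.71 / √(0.68·0.83) = 0.95
Smallest convergent = 0.64. Discriminant values: 0.24, 0.57, 0.72; count ≥ 0.64 → 1.

1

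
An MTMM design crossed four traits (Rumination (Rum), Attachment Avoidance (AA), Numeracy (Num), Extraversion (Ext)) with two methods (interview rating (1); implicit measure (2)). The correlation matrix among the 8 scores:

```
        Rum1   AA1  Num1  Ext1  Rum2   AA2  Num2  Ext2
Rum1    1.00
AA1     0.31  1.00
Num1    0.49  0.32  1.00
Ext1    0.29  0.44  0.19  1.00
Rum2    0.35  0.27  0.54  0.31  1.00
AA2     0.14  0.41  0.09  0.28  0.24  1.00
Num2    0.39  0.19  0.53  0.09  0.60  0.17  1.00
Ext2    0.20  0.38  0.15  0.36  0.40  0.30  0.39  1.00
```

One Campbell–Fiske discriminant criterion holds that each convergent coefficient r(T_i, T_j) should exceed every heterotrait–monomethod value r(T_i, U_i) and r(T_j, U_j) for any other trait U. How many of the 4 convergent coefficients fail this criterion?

Convergent coefficients and their comparison sets:
Rum (methods 1·2): 0.35 vs {0.31, 0.24, 0.49, 0.60, 0.29, 0.40} → fail.
AA (methods 1·2): 0.41 vs {0.31, 0.24, 0.32, 0.17, 0.44, 0.30} → fail.
Num (methods 1·2): 0.53 vs {0.49, 0.60, 0.32, 0.17, 0.19, 0.39} → fail.
Ext (methods 1·2): 0.36 vs {0.29, 0.40, 0.44, 0.30, 0.19, 0.39} → fail.
4 of 4 fail.

4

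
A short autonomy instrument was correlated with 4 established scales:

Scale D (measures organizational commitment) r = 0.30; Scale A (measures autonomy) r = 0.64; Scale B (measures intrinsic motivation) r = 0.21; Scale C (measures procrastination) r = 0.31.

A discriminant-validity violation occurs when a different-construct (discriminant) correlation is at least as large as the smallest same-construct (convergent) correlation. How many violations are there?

0

Convergent (same construct = autonomy): Scale A.
Smallest convergent = 0.64. Discriminant values: 0.30, 0.21, 0.31; count ≥ 0.64 → 0.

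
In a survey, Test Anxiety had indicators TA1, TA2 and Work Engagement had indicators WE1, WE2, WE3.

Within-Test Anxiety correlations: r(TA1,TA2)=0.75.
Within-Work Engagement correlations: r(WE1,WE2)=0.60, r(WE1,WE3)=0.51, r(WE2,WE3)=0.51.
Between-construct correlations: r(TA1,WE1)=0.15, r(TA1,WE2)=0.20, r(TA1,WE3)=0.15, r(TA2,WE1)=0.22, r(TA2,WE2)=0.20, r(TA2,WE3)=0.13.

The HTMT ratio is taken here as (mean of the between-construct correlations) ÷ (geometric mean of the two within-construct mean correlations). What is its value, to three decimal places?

0.275

Mean heterotrait r = 1.05/6 = 0.1750.
Mean within-TA = 0.75/1 = 0.7500; mean within-WE = 1.62/3 = 0.5400.
Geometric mean = √(0.7500 × 0.5400) = 0.6364.
HTMT = 0.1750 / 0.6364 = 0.275.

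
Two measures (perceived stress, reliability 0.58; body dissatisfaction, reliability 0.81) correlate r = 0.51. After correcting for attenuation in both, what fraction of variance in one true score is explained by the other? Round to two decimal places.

Disattenuated r = 0.51 / √(0.58 × 0.81) = 0.51 / 0.6854 = 0.7441.
Shared true-score variance = 0.7441² = 0.5537 ≈ 0.55.

0.55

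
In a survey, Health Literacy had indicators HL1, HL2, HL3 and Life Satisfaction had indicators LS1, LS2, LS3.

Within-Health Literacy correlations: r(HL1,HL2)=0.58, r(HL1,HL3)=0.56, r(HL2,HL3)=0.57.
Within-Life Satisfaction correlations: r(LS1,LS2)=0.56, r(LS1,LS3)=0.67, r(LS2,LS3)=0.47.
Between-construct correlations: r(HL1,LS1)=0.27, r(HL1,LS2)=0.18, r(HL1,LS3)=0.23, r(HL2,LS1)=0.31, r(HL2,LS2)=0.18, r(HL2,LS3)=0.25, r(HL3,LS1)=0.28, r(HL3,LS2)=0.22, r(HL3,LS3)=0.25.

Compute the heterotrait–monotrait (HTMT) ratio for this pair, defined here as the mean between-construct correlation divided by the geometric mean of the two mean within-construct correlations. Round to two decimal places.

0.42

Mean between = 2.17/9 = 0.2411.
Mean within-HL = 1.71/3 = 0.5700; mean within-LS = 1.70/3 = 0.5667.
Geometric mean = √(0.5700 × 0.5667) = 0.5683.
HTMT = 0.2411 / 0.5683 = 0.42.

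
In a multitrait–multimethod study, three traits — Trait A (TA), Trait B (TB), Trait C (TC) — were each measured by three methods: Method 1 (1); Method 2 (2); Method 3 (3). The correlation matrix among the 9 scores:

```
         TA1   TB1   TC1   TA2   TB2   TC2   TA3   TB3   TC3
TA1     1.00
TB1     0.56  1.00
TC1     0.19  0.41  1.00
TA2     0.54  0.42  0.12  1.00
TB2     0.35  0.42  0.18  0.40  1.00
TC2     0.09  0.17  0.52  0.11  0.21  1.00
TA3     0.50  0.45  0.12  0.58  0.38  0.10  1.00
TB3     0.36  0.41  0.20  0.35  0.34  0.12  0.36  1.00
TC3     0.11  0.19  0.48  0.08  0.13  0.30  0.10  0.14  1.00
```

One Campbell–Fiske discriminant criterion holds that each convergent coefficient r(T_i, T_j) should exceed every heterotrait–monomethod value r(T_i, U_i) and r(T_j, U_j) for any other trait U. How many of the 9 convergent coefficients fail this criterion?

Each convergent coefficient versus the relevant comparison correlations:
TA (methods 1·2): 0.54 vs {0.56, 0.40, 0.19, 0.11} → fail.
TA (methods 1·3): 0.50 vs {0.56, 0.36, 0.19, 0.10} → fail.
TA (methods 2·3): 0.58 vs {0.40, 0.36, 0.11, 0.10} → pass.
TB (methods 1·2): 0.42 vs {0.56, 0.40, 0.41, 0.21} → fail.
TB (methods 1·3): 0.41 vs {0.56, 0.36, 0.41, 0.14} → fail.
TB (methods 2·3): 0.34 vs {0.40, 0.36, 0.21, 0.14} → fail.
TC (methods 1·2): 0.52 vs {0.19, 0.11, 0.41, 0.21} → pass.
TC (methods 1·3): 0.48 vs {0.19, 0.10, 0.41, 0.14} → pass.
TC (methods 2·3): 0.30 vs {0.11, 0.10, 0.21, 0.14} → pass.
5 of 9 fail.

5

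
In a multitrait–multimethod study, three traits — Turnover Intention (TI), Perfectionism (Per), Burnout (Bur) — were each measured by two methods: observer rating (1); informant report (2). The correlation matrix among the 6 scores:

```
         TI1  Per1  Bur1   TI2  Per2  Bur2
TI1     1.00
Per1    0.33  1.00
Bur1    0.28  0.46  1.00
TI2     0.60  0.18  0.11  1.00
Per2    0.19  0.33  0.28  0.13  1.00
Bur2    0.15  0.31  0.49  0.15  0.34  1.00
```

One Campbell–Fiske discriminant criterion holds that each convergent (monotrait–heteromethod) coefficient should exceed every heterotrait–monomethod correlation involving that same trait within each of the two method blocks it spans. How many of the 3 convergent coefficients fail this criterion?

1

Convergent coefficients and their comparison sets:
TI (methods 1·2): 0.60 vs {0.33, 0.13, 0.28, 0.15} → pass.
Per (methods 1·2): 0.33 vs {0.33, 0.13, 0.46, 0.34} → fail.
Bur (methods 1·2): 0.49 vs {0.28, 0.15, 0.46, 0.34} → pass.
1 of 3 fail.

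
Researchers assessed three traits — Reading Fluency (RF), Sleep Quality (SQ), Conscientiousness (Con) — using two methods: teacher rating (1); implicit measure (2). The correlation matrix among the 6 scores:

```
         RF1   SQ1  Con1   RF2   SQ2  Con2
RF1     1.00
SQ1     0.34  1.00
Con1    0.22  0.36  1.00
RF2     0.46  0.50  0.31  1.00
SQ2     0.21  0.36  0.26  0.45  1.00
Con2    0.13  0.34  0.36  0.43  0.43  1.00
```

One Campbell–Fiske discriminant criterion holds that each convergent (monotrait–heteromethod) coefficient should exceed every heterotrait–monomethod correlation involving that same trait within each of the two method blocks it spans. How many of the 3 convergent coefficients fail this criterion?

2

Checking each validity diagonal entry against its comparison values:
RF (methods 1·2): 0.46 vs {0.34, 0.45, 0.22, 0.43} → pass.
SQ (methods 1·2): 0.36 vs {0.34, 0.45, 0.36, 0.43} → fail.
Con (methods 1·2): 0.36 vs {0.22, 0.43, 0.36, 0.43} → fail.
2 of 3 fail.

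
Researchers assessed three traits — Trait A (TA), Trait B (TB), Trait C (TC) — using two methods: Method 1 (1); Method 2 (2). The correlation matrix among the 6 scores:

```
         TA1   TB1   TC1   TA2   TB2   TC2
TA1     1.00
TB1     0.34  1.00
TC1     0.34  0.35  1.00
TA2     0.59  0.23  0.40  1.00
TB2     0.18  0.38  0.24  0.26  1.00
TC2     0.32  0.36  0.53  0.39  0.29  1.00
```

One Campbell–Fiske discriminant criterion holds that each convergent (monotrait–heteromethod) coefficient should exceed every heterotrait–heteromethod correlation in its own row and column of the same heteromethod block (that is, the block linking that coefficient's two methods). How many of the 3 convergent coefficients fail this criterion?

Each convergent coefficient versus the relevant comparison correlations:
TA (methods 1·2): 0.59 vs {0.18, 0.23, 0.32, 0.40} → pass.
TB (methods 1·2): 0.38 vs {0.23, 0.18, 0.36, 0.24} → pass.
TC (methods 1·2): 0.53 vs {0.40, 0.32, 0.24, 0.36} → pass.
0 of 3 fail.

0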